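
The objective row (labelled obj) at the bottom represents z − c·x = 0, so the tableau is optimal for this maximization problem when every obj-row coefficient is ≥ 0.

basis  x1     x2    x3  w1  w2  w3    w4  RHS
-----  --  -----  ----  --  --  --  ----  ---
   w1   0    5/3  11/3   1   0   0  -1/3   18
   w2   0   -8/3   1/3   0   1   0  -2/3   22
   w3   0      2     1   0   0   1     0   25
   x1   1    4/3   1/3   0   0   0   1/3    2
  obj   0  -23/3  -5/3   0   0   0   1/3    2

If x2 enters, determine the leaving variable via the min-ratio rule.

Column x2 entries and ratios — w1: 18/(5/3) = 54/5; w2: -8/3 ≤ 0, skip; w3: 25/2 = 25/2; x1: 2/(4/3) = 3/2.
Smallest ratio is 3/2 in the row of x1, so x1 leaves.

x1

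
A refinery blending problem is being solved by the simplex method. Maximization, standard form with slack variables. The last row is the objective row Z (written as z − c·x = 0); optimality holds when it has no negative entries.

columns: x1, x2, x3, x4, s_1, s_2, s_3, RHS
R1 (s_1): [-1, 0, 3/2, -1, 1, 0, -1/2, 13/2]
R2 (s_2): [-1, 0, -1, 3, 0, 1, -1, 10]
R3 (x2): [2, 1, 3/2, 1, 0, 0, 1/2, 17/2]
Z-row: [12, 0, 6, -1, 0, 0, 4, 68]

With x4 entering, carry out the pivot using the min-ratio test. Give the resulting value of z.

214/3

Ratio test on column x4 — row 1: entry -1 ≤ 0; row 2: 10/3 = 10/3; row 3: (17/2)/1 = 17/2. Minimum is 10/3 at row 2 (s_2 leaves); pivot element 3.
Pivot on row 2; the Z-row RHS becomes 68 − (-1)·(10/3) = 214/3.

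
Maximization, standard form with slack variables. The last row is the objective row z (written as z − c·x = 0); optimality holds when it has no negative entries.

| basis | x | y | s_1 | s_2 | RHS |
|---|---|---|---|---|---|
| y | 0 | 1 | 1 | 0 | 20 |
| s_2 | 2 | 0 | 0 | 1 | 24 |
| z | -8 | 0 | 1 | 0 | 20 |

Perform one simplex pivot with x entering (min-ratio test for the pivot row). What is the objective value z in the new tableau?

Ratio test on column x — row 1: entry 0 ≤ 0; row 2: 24/2 = 12. Minimum is 12 at row 2 (s_2 leaves); pivot element 2.
Pivot on row 2; the z-row RHS becomes 20 − (-8)·12 = 116.

116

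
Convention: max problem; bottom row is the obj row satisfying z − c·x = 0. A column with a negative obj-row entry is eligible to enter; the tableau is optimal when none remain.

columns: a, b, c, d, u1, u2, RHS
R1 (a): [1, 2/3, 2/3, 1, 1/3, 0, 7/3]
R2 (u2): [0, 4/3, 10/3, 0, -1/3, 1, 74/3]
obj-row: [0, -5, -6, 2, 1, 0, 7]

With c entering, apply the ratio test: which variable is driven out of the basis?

a

Column c entries and ratios — a: (7/3)/(2/3) = 7/2; u2: (74/3)/(10/3) = 37/5.
Smallest ratio is 7/2 in the row of a, so a leaves.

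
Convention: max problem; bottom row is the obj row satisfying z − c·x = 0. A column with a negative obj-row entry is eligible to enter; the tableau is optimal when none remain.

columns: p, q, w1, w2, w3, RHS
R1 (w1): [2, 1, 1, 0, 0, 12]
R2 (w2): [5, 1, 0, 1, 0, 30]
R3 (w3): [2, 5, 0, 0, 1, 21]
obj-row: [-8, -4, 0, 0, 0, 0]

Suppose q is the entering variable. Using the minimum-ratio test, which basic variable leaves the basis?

Column q entries and ratios — w1: 12/1 = 12; w2: 30/1 = 30; w3: 21/5 = 21/5.
Smallest ratio is 21/5 in the row of w3, so w3 leaves.

w3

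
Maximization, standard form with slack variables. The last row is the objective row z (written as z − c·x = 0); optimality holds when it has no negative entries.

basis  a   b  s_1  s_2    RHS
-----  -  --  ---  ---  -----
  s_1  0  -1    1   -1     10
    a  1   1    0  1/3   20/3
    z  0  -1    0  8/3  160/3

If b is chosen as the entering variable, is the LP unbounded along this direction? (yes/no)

no

Column b has positive entries in row(s) 2, so the ratio test bounds it — not unbounded.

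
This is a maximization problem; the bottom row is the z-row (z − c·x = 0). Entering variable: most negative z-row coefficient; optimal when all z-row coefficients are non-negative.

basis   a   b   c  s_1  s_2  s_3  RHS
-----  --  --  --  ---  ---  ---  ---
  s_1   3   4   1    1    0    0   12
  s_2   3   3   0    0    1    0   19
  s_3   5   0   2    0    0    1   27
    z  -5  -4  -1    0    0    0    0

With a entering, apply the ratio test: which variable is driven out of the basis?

s_1

Column a entries and ratios — s_1: 12/3 = 4; s_2: 19/3 = 19/3; s_3: 27/5 = 27/5.
Smallest ratio is 4 in the row of s_1, so s_1 leaves.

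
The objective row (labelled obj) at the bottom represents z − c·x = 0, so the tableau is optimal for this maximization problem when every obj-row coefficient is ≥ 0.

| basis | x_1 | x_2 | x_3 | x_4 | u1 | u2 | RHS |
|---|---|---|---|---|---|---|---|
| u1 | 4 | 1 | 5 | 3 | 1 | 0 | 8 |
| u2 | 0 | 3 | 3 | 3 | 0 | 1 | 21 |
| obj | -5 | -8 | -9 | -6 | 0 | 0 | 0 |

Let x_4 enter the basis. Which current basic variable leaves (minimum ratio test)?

Column x_4 entries and ratios — u1: 8/3 = 8/3; u2: 21/3 = 7.
Smallest ratio is 8/3 in the row of u1, so u1 leaves.

u1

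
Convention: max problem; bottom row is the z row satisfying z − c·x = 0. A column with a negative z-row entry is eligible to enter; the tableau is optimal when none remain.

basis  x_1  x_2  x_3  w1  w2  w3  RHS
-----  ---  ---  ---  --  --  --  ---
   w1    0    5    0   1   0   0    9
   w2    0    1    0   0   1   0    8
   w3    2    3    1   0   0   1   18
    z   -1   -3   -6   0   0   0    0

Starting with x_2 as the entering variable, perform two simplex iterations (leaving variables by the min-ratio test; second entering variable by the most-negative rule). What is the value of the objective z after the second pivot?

Ratio test on column x_2 — row 1: 9/5 = 9/5; row 2: 8/1 = 8; row 3: 18/3 = 6. Minimum is 9/5 at row 1 (w1 leaves); pivot element 5.
Pivot on row 1; the z-row RHS becomes 0 − (-3)·(9/5) = 27/5.
Next entering variable (most negative z-row entry -6): x_3.
Ratio test on column x_3 — row 1: entry 0 ≤ 0; row 2: entry 0 ≤ 0; row 3: (63/5)/1 = 63/5. Minimum is 63/5 at row 3 (w3 leaves); pivot element 1.
After the second pivot the z-row RHS is 27/5 − (-6)·(63/5) = 81.

81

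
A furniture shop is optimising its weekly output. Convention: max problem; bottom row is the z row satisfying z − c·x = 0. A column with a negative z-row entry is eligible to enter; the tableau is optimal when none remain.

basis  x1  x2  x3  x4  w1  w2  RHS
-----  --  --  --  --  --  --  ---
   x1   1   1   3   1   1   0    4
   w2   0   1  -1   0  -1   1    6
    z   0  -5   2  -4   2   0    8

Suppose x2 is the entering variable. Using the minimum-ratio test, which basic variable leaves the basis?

Column x2 entries and ratios — x1: 4/1 = 4; w2: 6/1 = 6.
Smallest ratio is 4 in the row of x1, so x1 leaves.

x1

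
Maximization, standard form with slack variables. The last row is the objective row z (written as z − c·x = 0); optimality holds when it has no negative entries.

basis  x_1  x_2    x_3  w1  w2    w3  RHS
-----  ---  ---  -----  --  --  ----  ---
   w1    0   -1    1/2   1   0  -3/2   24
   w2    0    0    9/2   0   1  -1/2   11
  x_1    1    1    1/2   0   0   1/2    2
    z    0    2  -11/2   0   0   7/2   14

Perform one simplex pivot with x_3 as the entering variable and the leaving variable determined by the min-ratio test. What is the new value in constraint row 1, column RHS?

Ratio test on column x_3 — row 1: 24/(1/2) = 48; row 2: 11/(9/2) = 22/9; row 3: 2/(1/2) = 4. Minimum is 22/9 at row 2 (w2 leaves); pivot element 9/2.
Divide row 2 by 9/2; eliminate column x_3 from the other rows.
Row 1 update in column RHS: 24 − (1/2)·(22/9) = 205/9.

205/9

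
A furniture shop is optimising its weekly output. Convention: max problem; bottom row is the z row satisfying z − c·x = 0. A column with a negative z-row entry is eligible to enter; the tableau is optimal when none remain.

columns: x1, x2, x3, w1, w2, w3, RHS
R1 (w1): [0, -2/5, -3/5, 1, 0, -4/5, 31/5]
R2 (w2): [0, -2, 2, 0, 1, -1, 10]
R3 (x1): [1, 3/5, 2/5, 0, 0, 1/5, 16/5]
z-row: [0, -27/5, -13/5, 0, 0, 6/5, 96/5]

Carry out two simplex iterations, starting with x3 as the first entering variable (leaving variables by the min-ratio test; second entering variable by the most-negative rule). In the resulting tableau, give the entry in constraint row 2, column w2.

Ratio test on column x3 — row 1: entry -3/5 ≤ 0; row 2: 10/2 = 5; row 3: (16/5)/(2/5) = 8. Minimum is 5 at row 2 (w2 leaves); pivot element 2.
Divide row 2 by 2; eliminate column x3 from the other rows.
Second iteration: most negative z-row entry is -8 in column x2, so x2 enters.
Ratio test on column x2 — row 1: entry -1 ≤ 0; row 2: entry -1 ≤ 0; row 3: (6/5)/1 = 6/5. Minimum is 6/5 at row 3 (x1 leaves); pivot element 1.
Divide row 3 by 1; eliminate column x2 from the other rows.
After both pivots, the entry at constraint row 2, column w2 is 3/10.

3/10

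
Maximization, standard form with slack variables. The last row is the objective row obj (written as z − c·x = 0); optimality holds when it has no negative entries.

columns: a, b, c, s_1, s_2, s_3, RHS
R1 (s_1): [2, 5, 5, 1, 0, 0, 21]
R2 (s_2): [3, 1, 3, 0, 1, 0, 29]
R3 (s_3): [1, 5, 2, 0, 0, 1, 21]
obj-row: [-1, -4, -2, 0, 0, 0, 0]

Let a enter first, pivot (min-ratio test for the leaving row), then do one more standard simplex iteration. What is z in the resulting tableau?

Ratio test on column a — row 1: 21/2 = 21/2; row 2: 29/3 = 29/3; row 3: 21/1 = 21. Minimum is 29/3 at row 2 (s_2 leaves); pivot element 3.
Pivot on row 2; the obj-row RHS becomes 0 − (-1)·(29/3) = 29/3.
Next entering variable (most negative obj-row entry -11/3): b.
Ratio test on column b — row 1: (5/3)/(13/3) = 5/13; row 2: (29/3)/(1/3) = 29; row 3: (34/3)/(14/3) = 17/7. Minimum is 5/13 at row 1 (s_1 leaves); pivot element 13/3.
After the second pivot the obj-row RHS is 29/3 − (-11/3)·(5/13) = 144/13.

144/13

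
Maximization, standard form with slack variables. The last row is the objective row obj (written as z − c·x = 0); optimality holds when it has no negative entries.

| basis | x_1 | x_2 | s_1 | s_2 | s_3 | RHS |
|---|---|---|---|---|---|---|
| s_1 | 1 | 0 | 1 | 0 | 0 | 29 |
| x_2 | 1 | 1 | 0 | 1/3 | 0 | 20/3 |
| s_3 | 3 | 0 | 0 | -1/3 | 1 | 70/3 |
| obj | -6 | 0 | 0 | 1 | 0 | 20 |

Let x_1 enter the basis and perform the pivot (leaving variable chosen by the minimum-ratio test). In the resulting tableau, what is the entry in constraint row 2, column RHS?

20/3

Ratio test on column x_1 — row 1: 29/1 = 29; row 2: (20/3)/1 = 20/3; row 3: (70/3)/3 = 70/9. Minimum is 20/3 at row 2 (x_2 leaves); pivot element 1.
Divide row 2 by 1; eliminate column x_1 from the other rows.
In the new row 2, the RHS entry is the old entry divided by the pivot: (20/3)/1 = 20/3.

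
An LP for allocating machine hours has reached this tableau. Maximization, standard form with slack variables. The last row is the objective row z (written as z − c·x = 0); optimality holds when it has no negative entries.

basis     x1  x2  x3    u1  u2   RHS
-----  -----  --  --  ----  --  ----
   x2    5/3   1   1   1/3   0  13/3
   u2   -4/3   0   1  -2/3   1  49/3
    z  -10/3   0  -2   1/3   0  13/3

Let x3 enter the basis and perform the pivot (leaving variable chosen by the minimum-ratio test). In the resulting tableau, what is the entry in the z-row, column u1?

1

Ratio test on column x3 — row 1: (13/3)/1 = 13/3; row 2: (49/3)/1 = 49/3. Minimum is 13/3 at row 1 (x2 leaves); pivot element 1.
Divide row 1 by 1; eliminate column x3 from the other rows.
z-row update in column u1: 1/3 − (-2)·(1/3) = 1.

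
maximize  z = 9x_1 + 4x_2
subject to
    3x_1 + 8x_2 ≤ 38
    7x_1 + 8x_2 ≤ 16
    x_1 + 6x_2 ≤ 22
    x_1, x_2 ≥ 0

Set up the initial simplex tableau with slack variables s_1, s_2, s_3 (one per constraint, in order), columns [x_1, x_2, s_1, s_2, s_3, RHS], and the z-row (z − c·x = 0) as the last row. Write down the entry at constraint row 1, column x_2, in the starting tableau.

Constraint 1 has coefficient 8 on x_2.

8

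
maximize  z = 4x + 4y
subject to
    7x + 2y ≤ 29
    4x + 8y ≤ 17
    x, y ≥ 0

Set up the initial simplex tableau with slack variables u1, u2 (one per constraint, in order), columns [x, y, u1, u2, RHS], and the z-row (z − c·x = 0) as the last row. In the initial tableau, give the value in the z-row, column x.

The z-row carries the negated objective coefficients: the x entry is -4.

-4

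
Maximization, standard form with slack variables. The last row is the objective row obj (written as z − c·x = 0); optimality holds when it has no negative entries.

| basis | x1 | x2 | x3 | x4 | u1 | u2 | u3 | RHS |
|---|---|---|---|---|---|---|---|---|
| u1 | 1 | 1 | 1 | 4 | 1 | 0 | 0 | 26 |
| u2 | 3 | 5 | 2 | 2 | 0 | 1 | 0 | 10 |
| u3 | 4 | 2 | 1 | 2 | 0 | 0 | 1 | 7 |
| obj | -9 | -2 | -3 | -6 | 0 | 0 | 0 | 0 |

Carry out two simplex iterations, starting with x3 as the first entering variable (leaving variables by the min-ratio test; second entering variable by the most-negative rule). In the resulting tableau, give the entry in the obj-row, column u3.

Ratio test on column x3 — row 1: 26/1 = 26; row 2: 10/2 = 5; row 3: 7/1 = 7. Minimum is 5 at row 2 (u2 leaves); pivot element 2.
Divide row 2 by 2; eliminate column x3 from the other rows.
Second iteration: most negative obj-row entry is -9/2 in column x1, so x1 enters.
Ratio test on column x1 — row 1: entry -1/2 ≤ 0; row 2: 5/(3/2) = 10/3; row 3: 2/(5/2) = 4/5. Minimum is 4/5 at row 3 (u3 leaves); pivot element 5/2.
Divide row 3 by 5/2; eliminate column x1 from the other rows.
After both pivots, the entry at the obj-row, column u3 is 9/5.

9/5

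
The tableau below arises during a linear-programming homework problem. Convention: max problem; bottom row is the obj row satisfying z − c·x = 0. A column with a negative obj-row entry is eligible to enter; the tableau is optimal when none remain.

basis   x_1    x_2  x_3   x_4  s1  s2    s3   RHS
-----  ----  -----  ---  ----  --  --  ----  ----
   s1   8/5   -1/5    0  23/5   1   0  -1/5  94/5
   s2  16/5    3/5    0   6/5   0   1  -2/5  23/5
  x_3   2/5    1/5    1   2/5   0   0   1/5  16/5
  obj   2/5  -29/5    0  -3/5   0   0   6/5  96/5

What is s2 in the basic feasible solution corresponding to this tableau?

s2 is basic (row 2); its value is the RHS of that row, 23/5.

23/5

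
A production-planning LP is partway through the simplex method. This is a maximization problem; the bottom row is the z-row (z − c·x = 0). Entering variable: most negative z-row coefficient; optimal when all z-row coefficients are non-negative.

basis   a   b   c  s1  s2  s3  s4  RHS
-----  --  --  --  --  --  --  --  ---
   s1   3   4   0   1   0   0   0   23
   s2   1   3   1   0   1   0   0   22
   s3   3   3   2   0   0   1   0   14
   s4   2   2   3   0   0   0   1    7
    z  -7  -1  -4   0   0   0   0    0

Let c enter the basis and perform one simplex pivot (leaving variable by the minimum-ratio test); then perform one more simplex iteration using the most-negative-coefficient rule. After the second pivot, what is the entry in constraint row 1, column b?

Ratio test on column c — row 1: entry 0 ≤ 0; row 2: 22/1 = 22; row 3: 14/2 = 7; row 4: 7/3 = 7/3. Minimum is 7/3 at row 4 (s4 leaves); pivot element 3.
Divide row 4 by 3; eliminate column c from the other rows.
Second iteration: most negative z-row entry is -13/3 in column a, so a enters.
Ratio test on column a — row 1: 23/3 = 23/3; row 2: (59/3)/(1/3) = 59; row 3: (28/3)/(5/3) = 28/5; row 4: (7/3)/(2/3) = 7/2. Minimum is 7/2 at row 4 (c leaves); pivot element 2/3.
Divide row 4 by 2/3; eliminate column a from the other rows.
After both pivots, the entry at constraint row 1, column b is 1.

1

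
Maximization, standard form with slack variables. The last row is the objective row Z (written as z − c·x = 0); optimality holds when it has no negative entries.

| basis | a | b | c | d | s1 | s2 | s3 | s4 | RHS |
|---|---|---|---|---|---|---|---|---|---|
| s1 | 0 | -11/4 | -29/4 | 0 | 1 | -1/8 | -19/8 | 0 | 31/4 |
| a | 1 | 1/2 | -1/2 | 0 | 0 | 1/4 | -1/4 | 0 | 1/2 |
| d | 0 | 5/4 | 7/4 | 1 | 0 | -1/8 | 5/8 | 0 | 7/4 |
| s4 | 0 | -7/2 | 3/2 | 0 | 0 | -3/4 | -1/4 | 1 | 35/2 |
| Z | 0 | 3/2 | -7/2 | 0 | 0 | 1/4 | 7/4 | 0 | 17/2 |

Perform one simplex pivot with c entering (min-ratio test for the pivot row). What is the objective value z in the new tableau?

12

Ratio test on column c — row 1: entry -29/4 ≤ 0; row 2: entry -1/2 ≤ 0; row 3: (7/4)/(7/4) = 1; row 4: (35/2)/(3/2) = 35/3. Minimum is 1 at row 3 (d leaves); pivot element 7/4.
Pivot on row 3; the Z-row RHS becomes 17/2 − (-7/2)·1 = 12.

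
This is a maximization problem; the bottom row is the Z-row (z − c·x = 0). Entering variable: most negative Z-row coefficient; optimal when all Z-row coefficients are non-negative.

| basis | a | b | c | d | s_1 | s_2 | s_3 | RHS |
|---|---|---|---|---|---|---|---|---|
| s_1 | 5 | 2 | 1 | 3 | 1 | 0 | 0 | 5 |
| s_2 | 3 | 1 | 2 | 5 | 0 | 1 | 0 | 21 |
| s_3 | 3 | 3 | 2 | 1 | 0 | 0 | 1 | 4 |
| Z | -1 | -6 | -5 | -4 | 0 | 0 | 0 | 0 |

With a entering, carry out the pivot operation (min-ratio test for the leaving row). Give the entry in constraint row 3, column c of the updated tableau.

7/5

Ratio test on column a — row 1: 5/5 = 1; row 2: 21/3 = 7; row 3: 4/3 = 4/3. Minimum is 1 at row 1 (s_1 leaves); pivot element 5.
Divide row 1 by 5; eliminate column a from the other rows.
Row 3 update in column c: 2 − 3·(1/5) = 7/5.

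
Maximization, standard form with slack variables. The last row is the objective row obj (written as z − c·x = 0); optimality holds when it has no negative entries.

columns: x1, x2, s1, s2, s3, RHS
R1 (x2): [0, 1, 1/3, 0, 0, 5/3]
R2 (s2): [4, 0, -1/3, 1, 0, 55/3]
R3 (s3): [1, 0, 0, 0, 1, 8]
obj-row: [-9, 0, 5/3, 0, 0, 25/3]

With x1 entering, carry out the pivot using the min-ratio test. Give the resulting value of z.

Ratio test on column x1 — row 1: entry 0 ≤ 0; row 2: (55/3)/4 = 55/12; row 3: 8/1 = 8. Minimum is 55/12 at row 2 (s2 leaves); pivot element 4.
Pivot on row 2; the obj-row RHS becomes 25/3 − (-9)·(55/12) = 595/12.

595/12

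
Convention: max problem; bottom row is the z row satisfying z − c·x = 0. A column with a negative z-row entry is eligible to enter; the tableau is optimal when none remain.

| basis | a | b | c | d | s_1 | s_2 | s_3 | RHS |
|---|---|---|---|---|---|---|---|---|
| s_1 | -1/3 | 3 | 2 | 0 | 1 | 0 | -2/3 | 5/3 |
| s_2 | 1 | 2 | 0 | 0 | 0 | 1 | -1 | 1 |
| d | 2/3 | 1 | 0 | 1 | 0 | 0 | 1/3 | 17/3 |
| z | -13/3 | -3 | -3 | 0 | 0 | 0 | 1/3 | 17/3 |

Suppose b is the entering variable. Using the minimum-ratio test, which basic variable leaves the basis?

s_2

Column b entries and ratios — s_1: (5/3)/3 = 5/9; s_2: 1/2 = 1/2; d: (17/3)/1 = 17/3.
Smallest ratio is 1/2 in the row of s_2, so s_2 leaves.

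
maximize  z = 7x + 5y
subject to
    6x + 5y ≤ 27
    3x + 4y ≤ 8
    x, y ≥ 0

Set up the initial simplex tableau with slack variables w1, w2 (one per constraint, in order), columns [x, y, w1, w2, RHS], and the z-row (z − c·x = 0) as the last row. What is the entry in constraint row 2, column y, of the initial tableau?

4

Constraint 2 has coefficient 4 on y.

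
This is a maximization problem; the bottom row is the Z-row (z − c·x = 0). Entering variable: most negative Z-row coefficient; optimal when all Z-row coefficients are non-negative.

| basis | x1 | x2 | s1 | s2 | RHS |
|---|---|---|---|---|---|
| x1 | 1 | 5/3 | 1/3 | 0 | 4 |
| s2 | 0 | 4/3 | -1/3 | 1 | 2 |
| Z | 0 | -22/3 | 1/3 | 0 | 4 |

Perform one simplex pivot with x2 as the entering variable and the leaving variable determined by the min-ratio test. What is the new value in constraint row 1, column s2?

-5/4

Ratio test on column x2 — row 1: 4/(5/3) = 12/5; row 2: 2/(4/3) = 3/2. Minimum is 3/2 at row 2 (s2 leaves); pivot element 4/3.
Divide row 2 by 4/3; eliminate column x2 from the other rows.
Row 1 update in column s2: 0 − (5/3)·(3/4) = -5/4.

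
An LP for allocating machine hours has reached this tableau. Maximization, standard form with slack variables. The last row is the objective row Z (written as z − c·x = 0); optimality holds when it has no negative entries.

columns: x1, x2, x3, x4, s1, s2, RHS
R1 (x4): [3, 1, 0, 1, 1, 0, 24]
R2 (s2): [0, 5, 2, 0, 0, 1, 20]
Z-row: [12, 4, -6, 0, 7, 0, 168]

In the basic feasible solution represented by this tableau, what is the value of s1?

0

s1 is not in the basis, so in the current basic feasible solution s1 = 0.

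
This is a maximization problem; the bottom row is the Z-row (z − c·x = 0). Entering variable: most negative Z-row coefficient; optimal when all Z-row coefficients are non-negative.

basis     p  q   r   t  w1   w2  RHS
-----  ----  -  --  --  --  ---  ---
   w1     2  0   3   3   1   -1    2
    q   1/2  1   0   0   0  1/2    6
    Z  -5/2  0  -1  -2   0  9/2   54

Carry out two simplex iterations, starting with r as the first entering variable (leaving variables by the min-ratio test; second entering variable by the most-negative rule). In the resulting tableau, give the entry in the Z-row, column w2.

Ratio test on column r — row 1: 2/3 = 2/3; row 2: entry 0 ≤ 0. Minimum is 2/3 at row 1 (w1 leaves); pivot element 3.
Divide row 1 by 3; eliminate column r from the other rows.
Second iteration: most negative Z-row entry is -11/6 in column p, so p enters.
Ratio test on column p — row 1: (2/3)/(2/3) = 1; row 2: 6/(1/2) = 12. Minimum is 1 at row 1 (r leaves); pivot element 2/3.
Divide row 1 by 2/3; eliminate column p from the other rows.
After both pivots, the entry at the Z-row, column w2 is 13/4.

13/4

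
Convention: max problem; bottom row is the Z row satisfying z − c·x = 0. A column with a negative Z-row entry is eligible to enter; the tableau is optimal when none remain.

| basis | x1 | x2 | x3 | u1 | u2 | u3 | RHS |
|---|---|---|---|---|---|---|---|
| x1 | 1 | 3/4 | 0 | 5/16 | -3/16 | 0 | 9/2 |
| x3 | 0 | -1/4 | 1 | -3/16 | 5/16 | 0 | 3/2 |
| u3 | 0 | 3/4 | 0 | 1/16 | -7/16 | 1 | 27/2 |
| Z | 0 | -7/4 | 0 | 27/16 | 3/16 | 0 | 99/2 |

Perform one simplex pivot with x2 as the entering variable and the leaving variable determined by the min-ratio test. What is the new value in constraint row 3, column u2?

Ratio test on column x2 — row 1: (9/2)/(3/4) = 6; row 2: entry -1/4 ≤ 0; row 3: (27/2)/(3/4) = 18. Minimum is 6 at row 1 (x1 leaves); pivot element 3/4.
Divide row 1 by 3/4; eliminate column x2 from the other rows.
Row 3 update in column u2: -7/16 − (3/4)·(-1/4) = -1/4.

-1/4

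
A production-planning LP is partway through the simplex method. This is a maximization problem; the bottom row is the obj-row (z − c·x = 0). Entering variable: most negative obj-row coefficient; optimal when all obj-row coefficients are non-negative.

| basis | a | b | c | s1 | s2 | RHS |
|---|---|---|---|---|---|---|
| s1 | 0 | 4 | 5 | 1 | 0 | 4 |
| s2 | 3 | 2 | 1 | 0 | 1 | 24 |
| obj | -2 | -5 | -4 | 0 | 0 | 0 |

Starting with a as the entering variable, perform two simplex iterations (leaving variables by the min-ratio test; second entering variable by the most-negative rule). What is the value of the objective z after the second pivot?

Ratio test on column a — row 1: entry 0 ≤ 0; row 2: 24/3 = 8. Minimum is 8 at row 2 (s2 leaves); pivot element 3.
Pivot on row 2; the obj-row RHS becomes 0 − (-2)·8 = 16.
Next entering variable (most negative obj-row entry -11/3): b.
Ratio test on column b — row 1: 4/4 = 1; row 2: 8/(2/3) = 12. Minimum is 1 at row 1 (s1 leaves); pivot element 4.
After the second pivot the obj-row RHS is 16 − (-11/3)·1 = 59/3.

59/3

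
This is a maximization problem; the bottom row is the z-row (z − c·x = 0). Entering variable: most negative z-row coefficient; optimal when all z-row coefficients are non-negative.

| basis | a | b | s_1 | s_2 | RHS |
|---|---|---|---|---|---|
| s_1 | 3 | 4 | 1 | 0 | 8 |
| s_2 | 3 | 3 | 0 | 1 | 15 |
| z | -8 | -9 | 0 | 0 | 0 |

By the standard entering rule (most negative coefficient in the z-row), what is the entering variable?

Negative z-row entries: a: -8, b: -9.
The most negative is -9 in column b, so b enters.

b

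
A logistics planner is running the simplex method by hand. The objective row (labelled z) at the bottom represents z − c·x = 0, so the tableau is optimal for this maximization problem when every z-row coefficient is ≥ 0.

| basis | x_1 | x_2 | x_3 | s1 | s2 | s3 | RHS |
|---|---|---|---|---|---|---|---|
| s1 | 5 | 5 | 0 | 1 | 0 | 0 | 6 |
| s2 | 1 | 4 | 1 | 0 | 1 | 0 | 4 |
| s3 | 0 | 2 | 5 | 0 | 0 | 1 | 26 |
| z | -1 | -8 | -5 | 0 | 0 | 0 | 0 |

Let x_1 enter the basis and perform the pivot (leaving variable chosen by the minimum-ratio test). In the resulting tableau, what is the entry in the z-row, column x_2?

-7

Ratio test on column x_1 — row 1: 6/5 = 6/5; row 2: 4/1 = 4; row 3: entry 0 ≤ 0. Minimum is 6/5 at row 1 (s1 leaves); pivot element 5.
Divide row 1 by 5; eliminate column x_1 from the other rows.
z-row update in column x_2: -8 − (-1)·1 = -7.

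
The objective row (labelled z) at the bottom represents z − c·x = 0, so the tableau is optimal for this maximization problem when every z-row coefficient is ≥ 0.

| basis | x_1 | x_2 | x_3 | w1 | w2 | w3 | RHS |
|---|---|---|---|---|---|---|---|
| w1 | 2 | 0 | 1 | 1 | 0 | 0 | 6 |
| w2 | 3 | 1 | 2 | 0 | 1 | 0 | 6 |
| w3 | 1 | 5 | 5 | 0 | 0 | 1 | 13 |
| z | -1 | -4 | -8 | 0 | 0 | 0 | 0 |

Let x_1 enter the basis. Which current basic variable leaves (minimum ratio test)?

Column x_1 entries and ratios — w1: 6/2 = 3; w2: 6/3 = 2; w3: 13/1 = 13.
Smallest ratio is 2 in the row of w2, so w2 leaves.

w2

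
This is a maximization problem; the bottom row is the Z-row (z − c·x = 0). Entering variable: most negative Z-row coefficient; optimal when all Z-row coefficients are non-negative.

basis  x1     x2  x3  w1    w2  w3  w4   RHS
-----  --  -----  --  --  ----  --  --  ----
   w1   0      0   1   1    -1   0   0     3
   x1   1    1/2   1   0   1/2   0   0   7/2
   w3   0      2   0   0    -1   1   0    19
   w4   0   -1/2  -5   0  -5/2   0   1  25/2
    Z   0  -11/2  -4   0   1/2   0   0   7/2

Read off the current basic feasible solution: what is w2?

w2 is not in the basis, so in the current basic feasible solution w2 = 0.

0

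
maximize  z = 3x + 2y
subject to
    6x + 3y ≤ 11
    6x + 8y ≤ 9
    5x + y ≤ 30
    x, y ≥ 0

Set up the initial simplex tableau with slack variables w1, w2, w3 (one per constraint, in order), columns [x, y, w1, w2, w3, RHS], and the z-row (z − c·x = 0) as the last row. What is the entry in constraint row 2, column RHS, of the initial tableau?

9

The RHS of constraint 2 is b_2 = 9.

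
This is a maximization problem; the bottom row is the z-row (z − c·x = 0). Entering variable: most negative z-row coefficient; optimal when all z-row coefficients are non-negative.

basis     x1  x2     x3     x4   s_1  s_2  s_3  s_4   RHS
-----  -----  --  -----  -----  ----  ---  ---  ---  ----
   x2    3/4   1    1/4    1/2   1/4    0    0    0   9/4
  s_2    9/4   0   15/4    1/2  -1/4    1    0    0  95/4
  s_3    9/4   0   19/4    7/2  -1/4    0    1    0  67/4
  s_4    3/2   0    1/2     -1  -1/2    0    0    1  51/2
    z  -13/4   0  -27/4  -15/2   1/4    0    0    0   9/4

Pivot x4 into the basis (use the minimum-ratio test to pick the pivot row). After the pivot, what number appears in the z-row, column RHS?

Ratio test on column x4 — row 1: (9/4)/(1/2) = 9/2; row 2: (95/4)/(1/2) = 95/2; row 3: (67/4)/(7/2) = 67/14; row 4: entry -1 ≤ 0. Minimum is 9/2 at row 1 (x2 leaves); pivot element 1/2.
Divide row 1 by 1/2; eliminate column x4 from the other rows.
z-row update in column RHS: 9/4 − (-15/2)·(9/2) = 36.

36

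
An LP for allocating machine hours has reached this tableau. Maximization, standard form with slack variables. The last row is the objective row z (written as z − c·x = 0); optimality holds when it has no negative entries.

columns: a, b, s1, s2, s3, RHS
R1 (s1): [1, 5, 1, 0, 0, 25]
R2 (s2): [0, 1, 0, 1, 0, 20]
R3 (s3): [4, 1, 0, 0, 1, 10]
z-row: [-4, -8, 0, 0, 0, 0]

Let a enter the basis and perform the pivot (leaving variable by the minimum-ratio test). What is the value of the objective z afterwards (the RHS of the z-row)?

10

Ratio test on column a — row 1: 25/1 = 25; row 2: entry 0 ≤ 0; row 3: 10/4 = 5/2. Minimum is 5/2 at row 3 (s3 leaves); pivot element 4.
Pivot on row 3; the z-row RHS becomes 0 − (-4)·(5/2) = 10.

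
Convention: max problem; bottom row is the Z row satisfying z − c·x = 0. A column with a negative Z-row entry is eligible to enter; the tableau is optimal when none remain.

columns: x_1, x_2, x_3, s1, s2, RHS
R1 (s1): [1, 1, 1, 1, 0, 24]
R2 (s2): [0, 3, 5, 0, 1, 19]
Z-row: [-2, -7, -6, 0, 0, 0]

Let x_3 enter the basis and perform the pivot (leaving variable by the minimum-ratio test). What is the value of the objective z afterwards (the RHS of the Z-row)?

Ratio test on column x_3 — row 1: 24/1 = 24; row 2: 19/5 = 19/5. Minimum is 19/5 at row 2 (s2 leaves); pivot element 5.
Pivot on row 2; the Z-row RHS becomes 0 − (-6)·(19/5) = 114/5.

114/5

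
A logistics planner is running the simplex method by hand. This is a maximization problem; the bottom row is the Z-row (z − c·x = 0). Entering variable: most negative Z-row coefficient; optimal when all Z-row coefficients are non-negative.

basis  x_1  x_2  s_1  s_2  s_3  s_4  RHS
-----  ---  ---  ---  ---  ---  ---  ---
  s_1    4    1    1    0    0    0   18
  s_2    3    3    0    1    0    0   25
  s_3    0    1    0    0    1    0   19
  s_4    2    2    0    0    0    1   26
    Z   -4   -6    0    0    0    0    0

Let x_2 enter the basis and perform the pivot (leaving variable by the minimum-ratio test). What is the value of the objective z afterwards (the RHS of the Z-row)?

50

Ratio test on column x_2 — row 1: 18/1 = 18; row 2: 25/3 = 25/3; row 3: 19/1 = 19; row 4: 26/2 = 13. Minimum is 25/3 at row 2 (s_2 leaves); pivot element 3.
Pivot on row 2; the Z-row RHS becomes 0 − (-6)·(25/3) = 50.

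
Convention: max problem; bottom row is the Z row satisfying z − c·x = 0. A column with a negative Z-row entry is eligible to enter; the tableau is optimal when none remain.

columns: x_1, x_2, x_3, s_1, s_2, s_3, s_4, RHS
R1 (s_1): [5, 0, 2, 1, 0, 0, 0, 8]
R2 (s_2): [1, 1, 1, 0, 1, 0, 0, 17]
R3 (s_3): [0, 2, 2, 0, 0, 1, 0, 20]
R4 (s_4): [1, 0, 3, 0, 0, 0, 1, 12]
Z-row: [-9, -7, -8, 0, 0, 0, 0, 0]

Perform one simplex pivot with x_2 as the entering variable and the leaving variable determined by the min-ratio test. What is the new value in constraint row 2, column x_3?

0

Ratio test on column x_2 — row 1: entry 0 ≤ 0; row 2: 17/1 = 17; row 3: 20/2 = 10; row 4: entry 0 ≤ 0. Minimum is 10 at row 3 (s_3 leaves); pivot element 2.
Divide row 3 by 2; eliminate column x_2 from the other rows.
Row 2 update in column x_3: 1 − 1·1 = 0.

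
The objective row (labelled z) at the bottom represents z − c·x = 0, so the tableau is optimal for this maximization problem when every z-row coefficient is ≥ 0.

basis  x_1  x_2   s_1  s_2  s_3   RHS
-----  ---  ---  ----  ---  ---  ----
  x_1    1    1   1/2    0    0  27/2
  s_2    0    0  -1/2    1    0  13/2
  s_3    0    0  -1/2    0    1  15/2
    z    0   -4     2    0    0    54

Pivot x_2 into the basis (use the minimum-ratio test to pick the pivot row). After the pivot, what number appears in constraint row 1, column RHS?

27/2

Ratio test on column x_2 — row 1: (27/2)/1 = 27/2; row 2: entry 0 ≤ 0; row 3: entry 0 ≤ 0. Minimum is 27/2 at row 1 (x_1 leaves); pivot element 1.
Divide row 1 by 1; eliminate column x_2 from the other rows.
In the new row 1, the RHS entry is the old entry divided by the pivot: (27/2)/1 = 27/2.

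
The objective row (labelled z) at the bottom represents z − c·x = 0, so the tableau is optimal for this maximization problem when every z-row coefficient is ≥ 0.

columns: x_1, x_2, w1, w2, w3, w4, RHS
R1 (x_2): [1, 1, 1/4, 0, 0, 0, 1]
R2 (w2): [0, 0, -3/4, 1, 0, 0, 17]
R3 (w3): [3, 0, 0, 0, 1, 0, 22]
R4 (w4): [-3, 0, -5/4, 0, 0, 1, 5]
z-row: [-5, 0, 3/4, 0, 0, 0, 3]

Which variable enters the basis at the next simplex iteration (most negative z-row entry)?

x_1

Negative z-row entries: x_1: -5.
The most negative is -5 in column x_1, so x_1 enters.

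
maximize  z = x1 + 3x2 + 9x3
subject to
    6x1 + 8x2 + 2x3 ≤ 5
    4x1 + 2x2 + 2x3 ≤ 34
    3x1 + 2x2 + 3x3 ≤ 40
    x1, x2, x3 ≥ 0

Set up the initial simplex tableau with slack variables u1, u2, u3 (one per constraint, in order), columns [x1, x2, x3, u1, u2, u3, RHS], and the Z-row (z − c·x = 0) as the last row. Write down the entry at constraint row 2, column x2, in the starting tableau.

Constraint 2 has coefficient 2 on x2.

2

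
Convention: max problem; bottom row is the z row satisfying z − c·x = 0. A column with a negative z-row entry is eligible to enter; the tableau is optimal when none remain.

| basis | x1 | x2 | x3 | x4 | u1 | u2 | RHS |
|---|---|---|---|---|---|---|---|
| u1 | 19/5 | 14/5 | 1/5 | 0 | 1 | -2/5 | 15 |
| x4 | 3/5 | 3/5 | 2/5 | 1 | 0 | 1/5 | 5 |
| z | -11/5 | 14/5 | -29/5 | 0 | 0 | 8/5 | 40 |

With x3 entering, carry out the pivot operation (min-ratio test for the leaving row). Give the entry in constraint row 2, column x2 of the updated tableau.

Ratio test on column x3 — row 1: 15/(1/5) = 75; row 2: 5/(2/5) = 25/2. Minimum is 25/2 at row 2 (x4 leaves); pivot element 2/5.
Divide row 2 by 2/5; eliminate column x3 from the other rows.
In the new row 2, the x2 entry is the old entry divided by the pivot: (3/5)/(2/5) = 3/2.

3/2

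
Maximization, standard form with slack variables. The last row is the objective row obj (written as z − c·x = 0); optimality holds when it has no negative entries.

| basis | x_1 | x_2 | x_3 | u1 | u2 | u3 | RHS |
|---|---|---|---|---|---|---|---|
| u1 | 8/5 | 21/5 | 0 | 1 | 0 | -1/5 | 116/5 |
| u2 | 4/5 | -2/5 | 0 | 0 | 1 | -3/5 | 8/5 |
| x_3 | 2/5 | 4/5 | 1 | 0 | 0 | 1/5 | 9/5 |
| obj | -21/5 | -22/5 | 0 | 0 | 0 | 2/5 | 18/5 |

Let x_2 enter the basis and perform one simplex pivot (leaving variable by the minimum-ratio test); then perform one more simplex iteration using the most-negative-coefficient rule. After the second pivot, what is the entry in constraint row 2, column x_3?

Ratio test on column x_2 — row 1: (116/5)/(21/5) = 116/21; row 2: entry -2/5 ≤ 0; row 3: (9/5)/(4/5) = 9/4. Minimum is 9/4 at row 3 (x_3 leaves); pivot element 4/5.
Divide row 3 by 4/5; eliminate column x_2 from the other rows.
Second iteration: most negative obj-row entry is -2 in column x_1, so x_1 enters.
Ratio test on column x_1 — row 1: entry -1/2 ≤ 0; row 2: (5/2)/1 = 5/2; row 3: (9/4)/(1/2) = 9/2. Minimum is 5/2 at row 2 (u2 leaves); pivot element 1.
Divide row 2 by 1; eliminate column x_1 from the other rows.
After both pivots, the entry at constraint row 2, column x_3 is 1/2.

1/2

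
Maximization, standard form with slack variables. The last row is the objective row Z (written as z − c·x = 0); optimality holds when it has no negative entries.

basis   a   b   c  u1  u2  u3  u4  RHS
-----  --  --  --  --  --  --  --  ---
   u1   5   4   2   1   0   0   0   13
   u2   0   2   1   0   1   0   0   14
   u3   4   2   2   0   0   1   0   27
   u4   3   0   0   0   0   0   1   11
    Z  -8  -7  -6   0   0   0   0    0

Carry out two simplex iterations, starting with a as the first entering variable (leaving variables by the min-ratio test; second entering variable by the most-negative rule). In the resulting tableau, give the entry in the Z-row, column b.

5

Ratio test on column a — row 1: 13/5 = 13/5; row 2: entry 0 ≤ 0; row 3: 27/4 = 27/4; row 4: 11/3 = 11/3. Minimum is 13/5 at row 1 (u1 leaves); pivot element 5.
Divide row 1 by 5; eliminate column a from the other rows.
Second iteration: most negative Z-row entry is -14/5 in column c, so c enters.
Ratio test on column c — row 1: (13/5)/(2/5) = 13/2; row 2: 14/1 = 14; row 3: (83/5)/(2/5) = 83/2; row 4: entry -6/5 ≤ 0. Minimum is 13/2 at row 1 (a leaves); pivot element 2/5.
Divide row 1 by 2/5; eliminate column c from the other rows.
After both pivots, the entry at the Z-row, column b is 5.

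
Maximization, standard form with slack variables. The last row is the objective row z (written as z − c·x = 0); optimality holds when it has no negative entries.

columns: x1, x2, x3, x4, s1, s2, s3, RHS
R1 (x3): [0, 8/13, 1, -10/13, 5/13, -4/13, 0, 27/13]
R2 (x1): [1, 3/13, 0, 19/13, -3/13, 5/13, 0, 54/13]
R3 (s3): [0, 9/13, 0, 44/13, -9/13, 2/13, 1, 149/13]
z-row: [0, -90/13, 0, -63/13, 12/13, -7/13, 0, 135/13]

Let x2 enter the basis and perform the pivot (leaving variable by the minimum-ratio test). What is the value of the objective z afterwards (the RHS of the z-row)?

135/4

Ratio test on column x2 — row 1: (27/13)/(8/13) = 27/8; row 2: (54/13)/(3/13) = 18; row 3: (149/13)/(9/13) = 149/9. Minimum is 27/8 at row 1 (x3 leaves); pivot element 8/13.
Pivot on row 1; the z-row RHS becomes 135/13 − (-90/13)·(27/8) = 135/4.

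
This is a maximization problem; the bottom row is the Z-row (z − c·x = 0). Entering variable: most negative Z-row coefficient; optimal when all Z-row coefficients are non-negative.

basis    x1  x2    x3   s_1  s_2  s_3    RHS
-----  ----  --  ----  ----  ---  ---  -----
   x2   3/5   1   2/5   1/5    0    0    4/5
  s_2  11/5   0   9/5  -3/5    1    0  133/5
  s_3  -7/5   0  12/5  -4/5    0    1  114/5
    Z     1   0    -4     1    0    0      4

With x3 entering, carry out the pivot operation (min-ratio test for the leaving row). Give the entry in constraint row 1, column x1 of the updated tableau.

Ratio test on column x3 — row 1: (4/5)/(2/5) = 2; row 2: (133/5)/(9/5) = 133/9; row 3: (114/5)/(12/5) = 19/2. Minimum is 2 at row 1 (x2 leaves); pivot element 2/5.
Divide row 1 by 2/5; eliminate column x3 from the other rows.
In the new row 1, the x1 entry is the old entry divided by the pivot: (3/5)/(2/5) = 3/2.

3/2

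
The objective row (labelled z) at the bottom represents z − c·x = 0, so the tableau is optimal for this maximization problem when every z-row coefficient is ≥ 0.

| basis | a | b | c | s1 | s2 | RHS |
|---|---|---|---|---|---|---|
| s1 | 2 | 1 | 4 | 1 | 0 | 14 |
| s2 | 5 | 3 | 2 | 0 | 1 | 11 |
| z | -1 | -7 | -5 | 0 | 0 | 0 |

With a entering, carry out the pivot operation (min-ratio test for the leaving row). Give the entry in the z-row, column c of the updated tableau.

-23/5

Ratio test on column a — row 1: 14/2 = 7; row 2: 11/5 = 11/5. Minimum is 11/5 at row 2 (s2 leaves); pivot element 5.
Divide row 2 by 5; eliminate column a from the other rows.
z-row update in column c: -5 − (-1)·(2/5) = -23/5.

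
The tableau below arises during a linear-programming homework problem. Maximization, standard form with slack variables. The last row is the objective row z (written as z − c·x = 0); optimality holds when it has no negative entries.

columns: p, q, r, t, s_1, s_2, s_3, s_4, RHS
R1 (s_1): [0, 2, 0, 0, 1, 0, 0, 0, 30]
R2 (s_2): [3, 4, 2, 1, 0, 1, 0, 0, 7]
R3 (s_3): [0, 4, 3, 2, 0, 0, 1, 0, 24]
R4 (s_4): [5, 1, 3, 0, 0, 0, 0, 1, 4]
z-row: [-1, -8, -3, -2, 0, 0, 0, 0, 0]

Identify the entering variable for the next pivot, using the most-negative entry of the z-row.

Negative z-row entries: p: -1, q: -8, r: -3, t: -2.
The most negative is -8 in column q, so q enters.

q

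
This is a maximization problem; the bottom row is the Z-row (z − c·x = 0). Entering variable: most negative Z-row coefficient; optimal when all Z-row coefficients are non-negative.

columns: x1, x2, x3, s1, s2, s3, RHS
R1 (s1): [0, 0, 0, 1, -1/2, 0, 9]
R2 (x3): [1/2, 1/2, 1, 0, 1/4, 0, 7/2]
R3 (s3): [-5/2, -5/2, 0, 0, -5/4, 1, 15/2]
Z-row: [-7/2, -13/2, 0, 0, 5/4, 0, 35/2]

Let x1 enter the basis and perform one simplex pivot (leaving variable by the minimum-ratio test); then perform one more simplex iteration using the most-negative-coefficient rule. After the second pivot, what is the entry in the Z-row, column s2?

Ratio test on column x1 — row 1: entry 0 ≤ 0; row 2: (7/2)/(1/2) = 7; row 3: entry -5/2 ≤ 0. Minimum is 7 at row 2 (x3 leaves); pivot element 1/2.
Divide row 2 by 1/2; eliminate column x1 from the other rows.
Second iteration: most negative Z-row entry is -3 in column x2, so x2 enters.
Ratio test on column x2 — row 1: entry 0 ≤ 0; row 2: 7/1 = 7; row 3: entry 0 ≤ 0. Minimum is 7 at row 2 (x1 leaves); pivot element 1.
Divide row 2 by 1; eliminate column x2 from the other rows.
After both pivots, the entry at the Z-row, column s2 is 9/2.

9/2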